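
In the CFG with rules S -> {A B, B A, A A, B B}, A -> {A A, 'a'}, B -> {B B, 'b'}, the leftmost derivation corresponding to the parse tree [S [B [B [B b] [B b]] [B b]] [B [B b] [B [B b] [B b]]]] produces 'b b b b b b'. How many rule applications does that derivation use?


Every bracketed nonterminal node [X ...] in the tree is produced by exactly one rule application.
Reading the tree off as a leftmost derivation:
  Step 1: S  =>  B B   (applied S -> B B)
  Step 2: B B  =>  B B B   (applied B -> B B)
  Step 3: B B B  =>  B B B B   (applied B -> B B)
  Step 4: B B B B  =>  b B B B   (applied B -> b)
  Step 5: b B B B  =>  b b B B   (applied B -> b)
  Step 6: b b B B  =>  b b b B   (applied B -> b)
  Step 7: b b b B  =>  b b b B B   (applied B -> B B)
  Step 8: b b b B B  =>  b b b b B   (applied B -> b)
  Step 9: b b b b B  =>  b b b b B B   (applied B -> B B)
  Step 10: b b b b B B  =>  b b b b b B   (applied B -> b)
  Step 11: b b b b b B  =>  b b b b b b   (applied B -> b)
Final yield: b b b b b b
Total rewrite steps: 11

11


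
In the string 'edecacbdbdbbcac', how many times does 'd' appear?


Scanning 'edecacbdbdbbcac' for 'd':
  Position 1: 'd' -> MATCH (count: 1)
  Position 7: 'd' -> MATCH (count: 2)
  Position 9: 'd' -> MATCH (count: 3)
Total occurrences of 'd': 3

3


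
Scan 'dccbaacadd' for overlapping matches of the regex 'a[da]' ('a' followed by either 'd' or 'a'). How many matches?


Pattern: a[da] means 'a' followed by either 'd' or 'a'.
Scanning 'dccbaacadd' position-by-position:
  Pos 0: window 'dc' -> no
  Pos 1: window 'cc' -> no
  Pos 2: window 'cb' -> no
  Pos 3: window 'ba' -> no
  Pos 4: window 'aa' -> MATCH
  Pos 5: window 'ac' -> no
  Pos 6: window 'ca' -> no
  Pos 7: window 'ad' -> MATCH
  Pos 8: window 'dd' -> no
  Pos 9: window 'd' -> no
Total matches: 2

2


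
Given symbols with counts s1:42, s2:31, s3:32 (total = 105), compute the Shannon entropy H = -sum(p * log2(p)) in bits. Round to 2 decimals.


Computing entropy H = -sum(p_i * log2(p_i)):
  s1: p = 42/105 = 0.4000, -p*log2(p) = 0.5288
  s2: p = 31/105 = 0.2952, -p*log2(p) = 0.5196
  s3: p = 32/105 = 0.3048, -p*log2(p) = 0.5224
H = sum of terms = 1.5708
Rounded to 2 decimals: 1.57

1.57


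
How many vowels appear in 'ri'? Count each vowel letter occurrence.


Scanning each character of 'ri':
  Position 1: 'r' -> consonant (running count: 0)
  Position 2: 'i' -> vowel (running count: 1)
Total vowels: 1

1


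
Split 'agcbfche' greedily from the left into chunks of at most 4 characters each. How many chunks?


'agcbfche' has 8 characters.
Chunking with max size 4:
  Chunk 1: 'agcb' (positions 0-3)
  Chunk 2: 'fche' (positions 4-7)
Total chunks: ceil(8 / 4) = 2

2


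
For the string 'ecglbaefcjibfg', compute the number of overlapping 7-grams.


String 'ecglbaefcjibfg' has length L = 14.
Number of overlapping n-grams = L - n + 1
Substituting: 14 - 7 + 1 = 8

8


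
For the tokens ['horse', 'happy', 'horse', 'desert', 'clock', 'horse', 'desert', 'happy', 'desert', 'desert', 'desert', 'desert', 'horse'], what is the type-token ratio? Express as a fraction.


Tokens: 13
Unique types: ('clock', 'desert', 'happy', 'horse') = 4
TTR = 4/13
Already in lowest terms.

4/13


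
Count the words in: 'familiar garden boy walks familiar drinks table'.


Counting words by splitting on spaces:
  Word 1: 'familiar'
  Word 2: 'garden'
  Word 3: 'boy'
  Word 4: 'walks'
  Word 5: 'familiar'
  Word 6: 'drinks'
  Word 7: 'table'
Total words: 7

7


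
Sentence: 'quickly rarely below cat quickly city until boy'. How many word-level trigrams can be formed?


Word trigrams from [8] words:
  Trigram 1: (quickly rarely below)
  Trigram 2: (rarely below cat)
  Trigram 3: (below cat quickly)
  Trigram 4: (cat quickly city)
  Trigram 5: (quickly city until)
  Trigram 6: (city until boy)
Total word trigrams: 8 - 2 = 6

6


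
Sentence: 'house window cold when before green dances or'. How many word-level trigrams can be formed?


Word trigrams from [8] words:
  Trigram 1: (house window cold)
  Trigram 2: (window cold when)
  Trigram 3: (cold when before)
  Trigram 4: (when before green)
  Trigram 5: (before green dances)
  Trigram 6: (green dances or)
Total word trigrams: 8 - 2 = 6

6


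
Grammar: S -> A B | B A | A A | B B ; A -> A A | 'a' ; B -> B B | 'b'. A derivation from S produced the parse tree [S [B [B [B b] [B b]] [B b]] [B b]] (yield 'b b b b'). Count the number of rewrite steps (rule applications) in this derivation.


Every bracketed nonterminal node [X ...] in the tree is produced by exactly one rule application.
Reading the tree off as a leftmost derivation:
  Step 1: S  =>  B B   (applied S -> B B)
  Step 2: B B  =>  B B B   (applied B -> B B)
  Step 3: B B B  =>  B B B B   (applied B -> B B)
  Step 4: B B B B  =>  b B B B   (applied B -> b)
  Step 5: b B B B  =>  b b B B   (applied B -> b)
  Step 6: b b B B  =>  b b b B   (applied B -> b)
  Step 7: b b b B  =>  b b b b   (applied B -> b)
Final yield: b b b b
Total rewrite steps: 7

7


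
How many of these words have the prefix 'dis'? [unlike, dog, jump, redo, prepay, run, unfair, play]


Checking each word for prefix 'dis':
  'unlike' -> no (count: 0)
  'dog' -> no (count: 0)
  'jump' -> no (count: 0)
  'redo' -> no (count: 0)
  'prepay' -> no (count: 0)
  'run' -> no (count: 0)
  'unfair' -> no (count: 0)
  'play' -> no (count: 0)
Total with prefix 'dis': 0

0


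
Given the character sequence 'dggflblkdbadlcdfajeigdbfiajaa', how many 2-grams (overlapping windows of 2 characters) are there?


String 'dggflblkdbadlcdfajeigdbfiajaa' has length L = 29.
Number of overlapping n-grams = L - n + 1
Substituting: 29 - 2 + 1 = 28

28


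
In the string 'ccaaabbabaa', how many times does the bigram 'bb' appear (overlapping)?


Scanning 'ccaaabbabaa' for bigram 'bb':
  Position 0: 'cc' -> no
  Position 1: 'ca' -> no
  Position 2: 'aa' -> no
  Position 3: 'aa' -> no
  Position 4: 'ab' -> no
  Position 5: 'bb' -> MATCH
  Position 6: 'ba' -> no
  Position 7: 'ab' -> no
  Position 8: 'ba' -> no
  Position 9: 'aa' -> no
Total matches: 1

1


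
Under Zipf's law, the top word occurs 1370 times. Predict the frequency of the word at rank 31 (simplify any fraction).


Zipf's law: freq(rank) = f1 / rank
f1 = 1370, rank = 31
freq = 1370 / 31
GCD(1370, 31) = 1
Simplified: 1370/31

1370/31


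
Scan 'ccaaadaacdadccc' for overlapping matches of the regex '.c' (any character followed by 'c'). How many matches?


Pattern: .c means any character followed by 'c'.
Scanning 'ccaaadaacdadccc' position-by-position:
  Pos 0: window 'cc' -> MATCH
  Pos 1: window 'ca' -> no
  Pos 2: window 'aa' -> no
  Pos 3: window 'aa' -> no
  Pos 4: window 'ad' -> no
  Pos 5: window 'da' -> no
  Pos 6: window 'aa' -> no
  Pos 7: window 'ac' -> MATCH
  Pos 8: window 'cd' -> no
  Pos 9: window 'da' -> no
  Pos 10: window 'ad' -> no
  Pos 11: window 'dc' -> MATCH
  Pos 12: window 'cc' -> MATCH
  Pos 13: window 'cc' -> MATCH
  Pos 14: window 'c' -> no
Total matches: 5

5


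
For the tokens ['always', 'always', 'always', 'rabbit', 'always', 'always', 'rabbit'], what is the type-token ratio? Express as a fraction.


Tokens: 7
Unique types: ('always', 'rabbit') = 2
TTR = 2/7
Already in lowest terms.

2/7


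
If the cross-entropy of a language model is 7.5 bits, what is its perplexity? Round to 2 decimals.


Perplexity formula: PP = 2^H
H = 7.5
PP = 2^7.5
Decompose: 2^7.5 = 2^7 * 2^0.5 = 2^7 * sqrt(2)
2^7 = 128, sqrt(2) ~ 1.4142136
PP ~ 128 * 1.4142136 = 181.0193408
Rounded to 2 decimals: 181.02

181.02


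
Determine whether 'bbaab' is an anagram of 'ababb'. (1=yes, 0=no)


Sort characters of 'bbaab': 'aabbb'
Sort characters of 'ababb': 'aabbb'
Sorted forms match -> they ARE anagrams
Result: 1

1


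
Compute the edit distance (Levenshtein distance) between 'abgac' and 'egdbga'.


Building DP table for s1='abgac' (len 5) and s2='egdbga' (len 6):
       e  g  d  b  g  a
    0  1  2  3  4  5  6
  a 1  1  2  3  4  5  5
  b 2  2  2  3  3  4  5
  g 3  3  2  3  4  3  4
  a 4  4  3  3  4  4  3
  c 5  5  4  4  4  5  4
Edit distance = dp[5][6] = 4

4


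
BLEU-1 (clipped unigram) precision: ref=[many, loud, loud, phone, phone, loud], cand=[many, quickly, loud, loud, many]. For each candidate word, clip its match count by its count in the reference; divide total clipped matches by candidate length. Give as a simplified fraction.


Reference word counts: {'loud': 3, 'many': 1, 'phone': 2}
Checking each candidate word (with clipping):
  'many' -> in reference (ref count 1, used 1/1) -> match (matches: 1)
  'quickly' -> not in reference -> no match (matches: 1)
  'loud' -> in reference (ref count 3, used 1/3) -> match (matches: 2)
  'loud' -> in reference (ref count 3, used 2/3) -> match (matches: 3)
  'many' -> ref count 1 already used up (1/1) -> clipped, no match (matches: 3)
Clipped matches: 3, Candidate length: 5
Precision = 3/5

3/5


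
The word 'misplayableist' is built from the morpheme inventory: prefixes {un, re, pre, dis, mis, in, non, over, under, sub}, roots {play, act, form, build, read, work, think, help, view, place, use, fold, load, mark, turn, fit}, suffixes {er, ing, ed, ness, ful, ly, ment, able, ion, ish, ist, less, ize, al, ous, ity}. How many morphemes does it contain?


Segmenting 'misplayableist' against the inventory:
  'mis' -> prefix (morpheme 1)
  'play' -> root (morpheme 2)
  'able' -> suffix (morpheme 3)
  'ist' -> suffix (morpheme 4)
Total morphemes: 4

4


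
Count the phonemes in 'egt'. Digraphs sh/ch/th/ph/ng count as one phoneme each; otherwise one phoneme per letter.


Parsing 'egt' greedily, digraphs first:
  'e' -> vowel phoneme (phonemes so far: 1)
  'g' -> consonant phoneme (phonemes so far: 2)
  't' -> consonant phoneme (phonemes so far: 3)
Total phonemes: 3

3


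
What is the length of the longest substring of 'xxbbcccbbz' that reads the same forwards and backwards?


Scanning 'xxbbcccbbz' for palindromic substrings.
Substring at positions 2-8: 'bbcccbb'.
Check: reverse('bbcccbb') = 'bbcccbb' -> palindrome confirmed.
Neighbouring characters ('x' / 'z') break symmetry, so it cannot extend further.
No longer palindromic substring exists; longest length = 7

7


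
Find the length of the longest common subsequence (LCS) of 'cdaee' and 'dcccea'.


DP table for LCS of 'cdaee' and 'dcccea':
       d  c  c  c  e  a
    0  0  0  0  0  0  0
  c 0  0  1  1  1  1  1
  d 0  1  1  1  1  1  1
  a 0  1  1  1  1  1  2
  e 0  1  1  1  1  2  2
  e 0  1  1  1  1  2  2
LCS: 'ca'
LCS length = 2

2


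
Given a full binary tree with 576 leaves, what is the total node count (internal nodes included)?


Leaf nodes (terminals): 576
Internal nodes = n - 1 = 576 - 1 = 575
Total = leaves + internal = 576 + 575 = 1151

1151


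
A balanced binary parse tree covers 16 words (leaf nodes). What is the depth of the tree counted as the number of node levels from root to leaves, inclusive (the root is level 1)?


In a balanced binary tree with n leaves the deepest leaf is ceil(log2(n)) edges below the root,
so counting node levels inclusive of root and leaves gives ceil(log2(n)) + 1 levels.
log2(16) = 4.0000
ceil(4.0000) = 4
levels = 4 + 1 = 5

5


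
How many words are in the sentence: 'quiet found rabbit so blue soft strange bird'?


Counting words by splitting on spaces:
  Word 1: 'quiet'
  Word 2: 'found'
  Word 3: 'rabbit'
  Word 4: 'so'
  Word 5: 'blue'
  Word 6: 'soft'
  Word 7: 'strange'
  Word 8: 'bird'
Total words: 8

8


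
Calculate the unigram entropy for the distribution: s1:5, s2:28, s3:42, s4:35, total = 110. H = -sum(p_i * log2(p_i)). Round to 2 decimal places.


Computing entropy H = -sum(p_i * log2(p_i)):
  s1: p = 5/110 = 0.0455, -p*log2(p) = 0.2027
  s2: p = 28/110 = 0.2545, -p*log2(p) = 0.5025
  s3: p = 42/110 = 0.3818, -p*log2(p) = 0.5304
  s4: p = 35/110 = 0.3182, -p*log2(p) = 0.5257
H = sum of terms = 1.7613
Rounded to 2 decimals: 1.76

1.76


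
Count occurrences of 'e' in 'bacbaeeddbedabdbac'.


Scanning 'bacbaeeddbedabdbac' for 'e':
  Position 5: 'e' -> MATCH (count: 1)
  Position 6: 'e' -> MATCH (count: 2)
  Position 10: 'e' -> MATCH (count: 3)
Total occurrences of 'e': 3

3


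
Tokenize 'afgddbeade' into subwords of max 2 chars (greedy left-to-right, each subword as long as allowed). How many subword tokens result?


'afgddbeade' has 10 characters.
Chunking with max size 2:
  Chunk 1: 'af' (positions 0-1)
  Chunk 2: 'gd' (positions 2-3)
  Chunk 3: 'db' (positions 4-5)
  Chunk 4: 'ea' (positions 6-7)
  Chunk 5: 'de' (positions 8-9)
Total chunks: ceil(10 / 2) = 5

5


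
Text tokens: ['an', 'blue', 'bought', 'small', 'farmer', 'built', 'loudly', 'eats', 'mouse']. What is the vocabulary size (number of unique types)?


Listing all tokens and tracking unique types:
  Token 1: 'an' -> NEW (unique so far: 1)
  Token 2: 'blue' -> NEW (unique so far: 2)
  Token 3: 'bought' -> NEW (unique so far: 3)
  Token 4: 'small' -> NEW (unique so far: 4)
  Token 5: 'farmer' -> NEW (unique so far: 5)
  Token 6: 'built' -> NEW (unique so far: 6)
  Token 7: 'loudly' -> NEW (unique so far: 7)
  Token 8: 'eats' -> NEW (unique so far: 8)
  Token 9: 'mouse' -> NEW (unique so far: 9)
Unique types: ('an', 'blue', 'bought', 'built', 'eats', 'farmer', 'loudly', 'mouse', 'small')
Vocabulary size: 9

9


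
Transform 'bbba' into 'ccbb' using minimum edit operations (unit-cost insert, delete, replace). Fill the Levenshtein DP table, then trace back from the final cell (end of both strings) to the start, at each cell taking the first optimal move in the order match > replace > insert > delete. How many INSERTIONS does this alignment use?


Edit distance = 3. Backtracking from cell (4, 4) with preference match > replace > insert > delete,
then listing the resulting alignment 'bbba' -> 'ccbb' left to right:
  Step 1: replace b->c
  Step 2: replace b->c
  Step 3: keep 'b'
  Step 4: replace a->b
Total insertions: 0

0


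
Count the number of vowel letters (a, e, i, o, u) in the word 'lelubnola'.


Scanning each character of 'lelubnola':
  Position 1: 'l' -> consonant (running count: 0)
  Position 2: 'e' -> vowel (running count: 1)
  Position 3: 'l' -> consonant (running count: 1)
  Position 4: 'u' -> vowel (running count: 2)
  Position 5: 'b' -> consonant (running count: 2)
  Position 6: 'n' -> consonant (running count: 2)
  Position 7: 'o' -> vowel (running count: 3)
  Position 8: 'l' -> consonant (running count: 3)
  Position 9: 'a' -> vowel (running count: 4)
Total vowels: 4

4


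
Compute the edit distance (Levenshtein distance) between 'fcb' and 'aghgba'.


Building DP table for s1='fcb' (len 3) and s2='aghgba' (len 6):
       a  g  h  g  b  a
    0  1  2  3  4  5  6
  f 1  1  2  3  4  5  6
  c 2  2  2  3  4  5  6
  b 3  3  3  3  4  4  5
Edit distance = dp[3][6] = 5

5


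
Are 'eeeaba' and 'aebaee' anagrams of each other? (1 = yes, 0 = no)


Sort characters of 'eeeaba': 'aabeee'
Sort characters of 'aebaee': 'aabeee'
Sorted forms match -> they ARE anagrams
Result: 1

1


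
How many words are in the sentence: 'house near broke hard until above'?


Counting words by splitting on spaces:
  Word 1: 'house'
  Word 2: 'near'
  Word 3: 'broke'
  Word 4: 'hard'
  Word 5: 'until'
  Word 6: 'above'
Total words: 6

6


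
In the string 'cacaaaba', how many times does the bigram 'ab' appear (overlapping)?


Scanning 'cacaaaba' for bigram 'ab':
  Position 0: 'ca' -> no
  Position 1: 'ac' -> no
  Position 2: 'ca' -> no
  Position 3: 'aa' -> no
  Position 4: 'aa' -> no
  Position 5: 'ab' -> MATCH
  Position 6: 'ba' -> no
Total matches: 1

1


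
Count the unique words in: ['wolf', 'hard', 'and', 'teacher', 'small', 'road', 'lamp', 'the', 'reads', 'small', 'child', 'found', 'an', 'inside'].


Listing all tokens and tracking unique types:
  Token 1: 'wolf' -> NEW (unique so far: 1)
  Token 2: 'hard' -> NEW (unique so far: 2)
  Token 3: 'and' -> NEW (unique so far: 3)
  Token 4: 'teacher' -> NEW (unique so far: 4)
  Token 5: 'small' -> NEW (unique so far: 5)
  Token 6: 'road' -> NEW (unique so far: 6)
  Token 7: 'lamp' -> NEW (unique so far: 7)
  Token 8: 'the' -> NEW (unique so far: 8)
  Token 9: 'reads' -> NEW (unique so far: 9)
  Token 10: 'small' -> duplicate (unique so far: 9)
  Token 11: 'child' -> NEW (unique so far: 10)
  Token 12: 'found' -> NEW (unique so far: 11)
  Token 13: 'an' -> NEW (unique so far: 12)
  Token 14: 'inside' -> NEW (unique so far: 13)
Unique types: ('an', 'and', 'child', 'found', 'hard', 'inside', 'lamp', 'reads', 'road', 'small', 'teacher', 'the', 'wolf')
Vocabulary size: 13

13


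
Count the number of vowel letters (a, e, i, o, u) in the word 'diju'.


Scanning each character of 'diju':
  Position 1: 'd' -> consonant (running count: 0)
  Position 2: 'i' -> vowel (running count: 1)
  Position 3: 'j' -> consonant (running count: 1)
  Position 4: 'u' -> vowel (running count: 2)
Total vowels: 2

2


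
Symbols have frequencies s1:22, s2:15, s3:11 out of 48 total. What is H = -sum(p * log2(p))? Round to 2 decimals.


Computing entropy H = -sum(p_i * log2(p_i)):
  s1: p = 22/48 = 0.4583, -p*log2(p) = 0.5159
  s2: p = 15/48 = 0.3125, -p*log2(p) = 0.5244
  s3: p = 11/48 = 0.2292, -p*log2(p) = 0.4871
H = sum of terms = 1.5274
Rounded to 2 decimals: 1.53

1.53


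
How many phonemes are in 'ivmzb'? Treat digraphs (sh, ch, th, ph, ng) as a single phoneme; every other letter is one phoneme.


Parsing 'ivmzb' greedily, digraphs first:
  'i' -> vowel phoneme (phonemes so far: 1)
  'v' -> consonant phoneme (phonemes so far: 2)
  'm' -> consonant phoneme (phonemes so far: 3)
  'z' -> consonant phoneme (phonemes so far: 4)
  'b' -> consonant phoneme (phonemes so far: 5)
Total phonemes: 5

5


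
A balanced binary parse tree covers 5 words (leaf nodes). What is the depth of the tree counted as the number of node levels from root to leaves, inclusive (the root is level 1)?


In a balanced binary tree with n leaves the deepest leaf is ceil(log2(n)) edges below the root,
so counting node levels inclusive of root and leaves gives ceil(log2(n)) + 1 levels.
log2(5) = 2.3219
ceil(2.3219) = 3
levels = 3 + 1 = 4

4


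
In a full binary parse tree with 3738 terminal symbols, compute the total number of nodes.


Leaf nodes (terminals): 3738
Internal nodes = n - 1 = 3738 - 1 = 3737
Total = leaves + internal = 3738 + 3737 = 7475

7475


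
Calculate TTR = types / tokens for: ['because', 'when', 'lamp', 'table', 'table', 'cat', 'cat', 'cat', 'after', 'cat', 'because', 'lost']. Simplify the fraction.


Tokens: 12
Unique types: ('after', 'because', 'cat', 'lamp', 'lost', 'table', 'when') = 7
TTR = 7/12
Already in lowest terms.

7/12


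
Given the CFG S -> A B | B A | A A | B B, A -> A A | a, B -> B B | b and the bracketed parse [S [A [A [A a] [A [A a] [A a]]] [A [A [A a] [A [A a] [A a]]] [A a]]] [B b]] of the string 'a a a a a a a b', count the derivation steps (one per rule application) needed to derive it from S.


Every bracketed nonterminal node [X ...] in the tree is produced by exactly one rule application.
Reading the tree off as a leftmost derivation:
  Step 1: S  =>  A B   (applied S -> A B)
  Step 2: A B  =>  A A B   (applied A -> A A)
  Step 3: A A B  =>  A A A B   (applied A -> A A)
  Step 4: A A A B  =>  a A A B   (applied A -> a)
  Step 5: a A A B  =>  a A A A B   (applied A -> A A)
  Step 6: a A A A B  =>  a a A A B   (applied A -> a)
  Step 7: a a A A B  =>  a a a A B   (applied A -> a)
  Step 8: a a a A B  =>  a a a A A B   (applied A -> A A)
  Step 9: a a a A A B  =>  a a a A A A B   (applied A -> A A)
  Step 10: a a a A A A B  =>  a a a a A A B   (applied A -> a)
  Step 11: a a a a A A B  =>  a a a a A A A B   (applied A -> A A)
  Step 12: a a a a A A A B  =>  a a a a a A A B   (applied A -> a)
  Step 13: a a a a a A A B  =>  a a a a a a A B   (applied A -> a)
  Step 14: a a a a a a A B  =>  a a a a a a a B   (applied A -> a)
  Step 15: a a a a a a a B  =>  a a a a a a a b   (applied B -> b)
Final yield: a a a a a a a b
Total rewrite steps: 15

15


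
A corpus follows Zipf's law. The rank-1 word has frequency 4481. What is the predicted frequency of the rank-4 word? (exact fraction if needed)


Zipf's law: freq(rank) = f1 / rank
f1 = 4481, rank = 4
freq = 4481 / 4
GCD(4481, 4) = 1
Simplified: 4481/4

4481/4


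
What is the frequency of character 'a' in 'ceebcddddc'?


Scanning 'ceebcddddc' for 'a':
  No matches found.
Total occurrences of 'a': 0

0


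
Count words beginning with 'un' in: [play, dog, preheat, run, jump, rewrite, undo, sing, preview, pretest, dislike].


Checking each word for prefix 'un':
  'play' -> no (count: 0)
  'dog' -> no (count: 0)
  'preheat' -> no (count: 0)
  'run' -> no (count: 0)
  'jump' -> no (count: 0)
  'rewrite' -> no (count: 0)
  'undo' -> YES, starts with 'un' (count: 1)
  'sing' -> no (count: 1)
  'preview' -> no (count: 1)
  'pretest' -> no (count: 1)
  'dislike' -> no (count: 1)
Total with prefix 'un': 1

1


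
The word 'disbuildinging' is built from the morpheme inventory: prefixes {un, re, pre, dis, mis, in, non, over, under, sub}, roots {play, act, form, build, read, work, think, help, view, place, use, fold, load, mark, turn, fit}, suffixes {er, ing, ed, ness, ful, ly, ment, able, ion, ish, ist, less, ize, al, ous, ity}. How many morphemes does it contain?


Segmenting 'disbuildinging' against the inventory:
  'dis' -> prefix (morpheme 1)
  'build' -> root (morpheme 2)
  'ing' -> suffix (morpheme 3)
  'ing' -> suffix (morpheme 4)
Total morphemes: 4

4


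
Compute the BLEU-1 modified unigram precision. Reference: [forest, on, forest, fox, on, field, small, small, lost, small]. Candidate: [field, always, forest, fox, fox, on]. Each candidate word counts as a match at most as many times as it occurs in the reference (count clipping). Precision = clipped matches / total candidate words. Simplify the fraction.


Reference word counts: {'field': 1, 'forest': 2, 'fox': 1, 'lost': 1, 'on': 2, 'small': 3}
Checking each candidate word (with clipping):
  'field' -> in reference (ref count 1, used 1/1) -> match (matches: 1)
  'always' -> not in reference -> no match (matches: 1)
  'forest' -> in reference (ref count 2, used 1/2) -> match (matches: 2)
  'fox' -> in reference (ref count 1, used 1/1) -> match (matches: 3)
  'fox' -> ref count 1 already used up (1/1) -> clipped, no match (matches: 3)
  'on' -> in reference (ref count 2, used 1/2) -> match (matches: 4)
Clipped matches: 4, Candidate length: 6
Precision = 4/6 = 2/3

2/3


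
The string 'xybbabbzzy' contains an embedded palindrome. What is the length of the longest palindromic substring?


Scanning 'xybbabbzzy' for palindromic substrings.
Substring at positions 2-6: 'bbabb'.
Check: reverse('bbabb') = 'bbabb' -> palindrome confirmed.
Neighbouring characters ('y' / 'z') break symmetry, so it cannot extend further.
No longer palindromic substring exists; longest length = 5

5


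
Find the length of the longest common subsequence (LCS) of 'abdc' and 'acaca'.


DP table for LCS of 'abdc' and 'acaca':
       a  c  a  c  a
    0  0  0  0  0  0
  a 0  1  1  1  1  1
  b 0  1  1  1  1  1
  d 0  1  1  1  1  1
  c 0  1  2  2  2  2
LCS: 'ac'
LCS length = 2

2


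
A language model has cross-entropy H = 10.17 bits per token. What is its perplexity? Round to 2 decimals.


Perplexity formula: PP = 2^H
H = 10.17
PP = 2^10.17
Decompose: 2^10.17 = 2^10 * 2^0.17
2^10 = 1024, 2^0.17 ~ 1.1250585
PP ~ 1024 * 1.1250585 = 1152.0599040
Rounded to 2 decimals: 1152.06

1152.06


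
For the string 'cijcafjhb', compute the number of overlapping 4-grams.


String 'cijcafjhb' has length L = 9.
Number of overlapping n-grams = L - n + 1
Substituting: 9 - 4 + 1 = 6

6


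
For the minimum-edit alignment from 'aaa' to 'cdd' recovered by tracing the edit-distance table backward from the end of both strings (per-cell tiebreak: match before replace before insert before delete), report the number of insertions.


Edit distance = 3. Backtracking from cell (3, 3) with preference match > replace > insert > delete,
then listing the resulting alignment 'aaa' -> 'cdd' left to right:
  Step 1: replace a->c
  Step 2: replace a->d
  Step 3: replace a->d
Total insertions: 0

0


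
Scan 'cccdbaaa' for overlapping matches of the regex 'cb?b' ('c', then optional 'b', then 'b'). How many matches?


Pattern: cb?b means 'c', then optional 'b', then 'b'.
Scanning 'cccdbaaa' position-by-position:
  Pos 0: window 'ccc' -> no
  Pos 1: window 'ccd' -> no
  Pos 2: window 'cdb' -> no
  Pos 3: window 'dba' -> no
  Pos 4: window 'baa' -> no
  Pos 5: window 'aaa' -> no
  Pos 6: window 'aa' -> no
  Pos 7: window 'a' -> no
Total matches: 0

0


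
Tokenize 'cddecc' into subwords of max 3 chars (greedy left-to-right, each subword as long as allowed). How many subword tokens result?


'cddecc' has 6 characters.
Chunking with max size 3:
  Chunk 1: 'cdd' (positions 0-2)
  Chunk 2: 'ecc' (positions 3-5)
Total chunks: ceil(6 / 3) = 2

2


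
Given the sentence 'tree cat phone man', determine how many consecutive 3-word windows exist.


Word trigrams from [4] words:
  Trigram 1: (tree cat phone)
  Trigram 2: (cat phone man)
Total word trigrams: 4 - 2 = 2

2


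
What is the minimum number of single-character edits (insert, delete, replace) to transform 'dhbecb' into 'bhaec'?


Building DP table for s1='dhbecb' (len 6) and s2='bhaec' (len 5):
       b  h  a  e  c
    0  1  2  3  4  5
  d 1  1  2  3  4  5
  h 2  2  1  2  3  4
  b 3  2  2  2  3  4
  e 4  3  3  3  2  3
  c 5  4  4  4  3  2
  b 6  5  5  5  4  3
Edit distance = dp[6][5] = 3

3


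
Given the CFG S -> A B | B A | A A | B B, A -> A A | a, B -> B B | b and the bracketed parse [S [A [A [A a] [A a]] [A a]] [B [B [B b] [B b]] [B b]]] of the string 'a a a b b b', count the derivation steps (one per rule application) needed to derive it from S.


Every bracketed nonterminal node [X ...] in the tree is produced by exactly one rule application.
Reading the tree off as a leftmost derivation:
  Step 1: S  =>  A B   (applied S -> A B)
  Step 2: A B  =>  A A B   (applied A -> A A)
  Step 3: A A B  =>  A A A B   (applied A -> A A)
  Step 4: A A A B  =>  a A A B   (applied A -> a)
  Step 5: a A A B  =>  a a A B   (applied A -> a)
  Step 6: a a A B  =>  a a a B   (applied A -> a)
  Step 7: a a a B  =>  a a a B B   (applied B -> B B)
  Step 8: a a a B B  =>  a a a B B B   (applied B -> B B)
  Step 9: a a a B B B  =>  a a a b B B   (applied B -> b)
  Step 10: a a a b B B  =>  a a a b b B   (applied B -> b)
  Step 11: a a a b b B  =>  a a a b b b   (applied B -> b)
Final yield: a a a b b b
Total rewrite steps: 11

11


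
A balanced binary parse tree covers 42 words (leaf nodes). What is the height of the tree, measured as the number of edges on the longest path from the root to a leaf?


In a balanced binary tree with n leaves the deepest leaf is ceil(log2(n)) edges below the root.
log2(42) = 5.3923
ceil(5.3923) = 6
height (edges) = 6

6


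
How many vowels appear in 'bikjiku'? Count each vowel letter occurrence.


Scanning each character of 'bikjiku':
  Position 1: 'b' -> consonant (running count: 0)
  Position 2: 'i' -> vowel (running count: 1)
  Position 3: 'k' -> consonant (running count: 1)
  Position 4: 'j' -> consonant (running count: 1)
  Position 5: 'i' -> vowel (running count: 2)
  Position 6: 'k' -> consonant (running count: 2)
  Position 7: 'u' -> vowel (running count: 3)
Total vowels: 3

3


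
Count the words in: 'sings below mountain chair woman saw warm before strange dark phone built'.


Counting words by splitting on spaces:
  Word 1: 'sings'
  Word 2: 'below'
  Word 3: 'mountain'
  Word 4: 'chair'
  Word 5: 'woman'
  Word 6: 'saw'
  Word 7: 'warm'
  Word 8: 'before'
  Word 9: 'strange'
  Word 10: 'dark'
  Word 11: 'phone'
  Word 12: 'built'
Total words: 12

12


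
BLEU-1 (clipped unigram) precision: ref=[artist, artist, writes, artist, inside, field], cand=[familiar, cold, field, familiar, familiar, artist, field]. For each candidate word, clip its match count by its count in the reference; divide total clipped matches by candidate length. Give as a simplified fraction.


Reference word counts: {'artist': 3, 'field': 1, 'inside': 1, 'writes': 1}
Checking each candidate word (with clipping):
  'familiar' -> not in reference -> no match (matches: 0)
  'cold' -> not in reference -> no match (matches: 0)
  'field' -> in reference (ref count 1, used 1/1) -> match (matches: 1)
  'familiar' -> not in reference -> no match (matches: 1)
  'familiar' -> not in reference -> no match (matches: 1)
  'artist' -> in reference (ref count 3, used 1/3) -> match (matches: 2)
  'field' -> ref count 1 already used up (1/1) -> clipped, no match (matches: 2)
Clipped matches: 2, Candidate length: 7
Precision = 2/7

2/7


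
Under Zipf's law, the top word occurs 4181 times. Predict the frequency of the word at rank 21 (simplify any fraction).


Zipf's law: freq(rank) = f1 / rank
f1 = 4181, rank = 21
freq = 4181 / 21
GCD(4181, 21) = 1
Simplified: 4181/21

4181/21


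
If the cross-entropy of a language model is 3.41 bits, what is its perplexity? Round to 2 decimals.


Perplexity formula: PP = 2^H
H = 3.41
PP = 2^3.41
Decompose: 2^3.41 = 2^3 * 2^0.41
2^3 = 8, 2^0.41 ~ 1.3286858
PP ~ 8 * 1.3286858 = 10.6294864
Rounded to 2 decimals: 10.63

10.63


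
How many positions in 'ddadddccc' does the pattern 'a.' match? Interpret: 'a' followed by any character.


Pattern: a. means 'a' followed by any character.
Scanning 'ddadddccc' position-by-position:
  Pos 0: window 'dd' -> no
  Pos 1: window 'da' -> no
  Pos 2: window 'ad' -> MATCH
  Pos 3: window 'dd' -> no
  Pos 4: window 'dd' -> no
  Pos 5: window 'dc' -> no
  Pos 6: window 'cc' -> no
  Pos 7: window 'cc' -> no
  Pos 8: window 'c' -> no
Total matches: 1

1


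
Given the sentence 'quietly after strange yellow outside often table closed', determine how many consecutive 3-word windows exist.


Word trigrams from [8] words:
  Trigram 1: (quietly after strange)
  Trigram 2: (after strange yellow)
  Trigram 3: (strange yellow outside)
  Trigram 4: (yellow outside often)
  Trigram 5: (outside often table)
  Trigram 6: (often table closed)
Total word trigrams: 8 - 2 = 6

6


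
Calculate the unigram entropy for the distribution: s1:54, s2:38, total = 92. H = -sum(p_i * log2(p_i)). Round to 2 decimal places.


Computing entropy H = -sum(p_i * log2(p_i)):
  s1: p = 54/92 = 0.5870, -p*log2(p) = 0.4512
  s2: p = 38/92 = 0.4130, -p*log2(p) = 0.5269
H = sum of terms = 0.9781
Rounded to 2 decimals: 0.98

0.98


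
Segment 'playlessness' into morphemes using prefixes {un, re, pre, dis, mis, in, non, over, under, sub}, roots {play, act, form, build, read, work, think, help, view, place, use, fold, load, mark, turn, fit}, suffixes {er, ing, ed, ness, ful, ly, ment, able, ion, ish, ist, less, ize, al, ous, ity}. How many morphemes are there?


Segmenting 'playlessness' against the inventory:
  'play' -> root (morpheme 1)
  'less' -> suffix (morpheme 2)
  'ness' -> suffix (morpheme 3)
Total morphemes: 3

3


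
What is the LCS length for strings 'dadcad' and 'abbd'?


DP table for LCS of 'dadcad' and 'abbd':
       a  b  b  d
    0  0  0  0  0
  d 0  0  0  0  1
  a 0  1  1  1  1
  d 0  1  1  1  2
  c 0  1  1  1  2
  a 0  1  1  1  2
  d 0  1  1  1  2
LCS: 'ad'
LCS length = 2

2


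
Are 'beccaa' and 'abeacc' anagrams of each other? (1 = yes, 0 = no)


Sort characters of 'beccaa': 'aabcce'
Sort characters of 'abeacc': 'aabcce'
Sorted forms match -> they ARE anagrams
Result: 1

1


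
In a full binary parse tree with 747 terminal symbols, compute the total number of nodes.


Leaf nodes (terminals): 747
Internal nodes = n - 1 = 747 - 1 = 746
Total = leaves + internal = 747 + 746 = 1493

1493


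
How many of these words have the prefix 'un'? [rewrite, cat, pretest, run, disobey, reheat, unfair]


Checking each word for prefix 'un':
  'rewrite' -> no (count: 0)
  'cat' -> no (count: 0)
  'pretest' -> no (count: 0)
  'run' -> no (count: 0)
  'disobey' -> no (count: 0)
  'reheat' -> no (count: 0)
  'unfair' -> YES, starts with 'un' (count: 1)
Total with prefix 'un': 1

1


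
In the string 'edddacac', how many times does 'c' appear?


Scanning 'edddacac' for 'c':
  Position 5: 'c' -> MATCH (count: 1)
  Position 7: 'c' -> MATCH (count: 2)
Total occurrences of 'c': 2

2


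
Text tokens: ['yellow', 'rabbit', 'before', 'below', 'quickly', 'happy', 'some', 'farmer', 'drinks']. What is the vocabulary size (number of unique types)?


Listing all tokens and tracking unique types:
  Token 1: 'yellow' -> NEW (unique so far: 1)
  Token 2: 'rabbit' -> NEW (unique so far: 2)
  Token 3: 'before' -> NEW (unique so far: 3)
  Token 4: 'below' -> NEW (unique so far: 4)
  Token 5: 'quickly' -> NEW (unique so far: 5)
  Token 6: 'happy' -> NEW (unique so far: 6)
  Token 7: 'some' -> NEW (unique so far: 7)
  Token 8: 'farmer' -> NEW (unique so far: 8)
  Token 9: 'drinks' -> NEW (unique so far: 9)
Unique types: ('before', 'below', 'drinks', 'farmer', 'happy', 'quickly', 'rabbit', 'some', 'yellow')
Vocabulary size: 9

9


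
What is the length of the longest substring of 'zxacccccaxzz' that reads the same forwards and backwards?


Scanning 'zxacccccaxzz' for palindromic substrings.
Substring at positions 0-10: 'zxacccccaxz'.
Check: reverse('zxacccccaxz') = 'zxacccccaxz' -> palindrome confirmed.
Neighbouring characters ('-' / 'z') break symmetry, so it cannot extend further.
No longer palindromic substring exists; longest length = 11

11


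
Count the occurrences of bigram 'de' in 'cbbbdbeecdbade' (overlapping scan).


Scanning 'cbbbdbeecdbade' for bigram 'de':
  Position 0: 'cb' -> no
  Position 1: 'bb' -> no
  Position 2: 'bb' -> no
  Position 3: 'bd' -> no
  Position 4: 'db' -> no
  Position 5: 'be' -> no
  Position 6: 'ee' -> no
  Position 7: 'ec' -> no
  Position 8: 'cd' -> no
  Position 9: 'db' -> no
  Position 10: 'ba' -> no
  Position 11: 'ad' -> no
  Position 12: 'de' -> MATCH
Total matches: 1

1


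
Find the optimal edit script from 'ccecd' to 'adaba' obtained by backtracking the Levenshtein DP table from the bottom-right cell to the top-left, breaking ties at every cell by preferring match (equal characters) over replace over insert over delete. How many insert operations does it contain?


Edit distance = 5. Backtracking from cell (5, 5) with preference match > replace > insert > delete,
then listing the resulting alignment 'ccecd' -> 'adaba' left to right:
  Step 1: replace c->a
  Step 2: replace c->d
  Step 3: replace e->a
  Step 4: replace c->b
  Step 5: replace d->a
Total insertions: 0

0


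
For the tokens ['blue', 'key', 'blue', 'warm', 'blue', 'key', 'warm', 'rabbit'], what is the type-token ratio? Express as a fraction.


Tokens: 8
Unique types: ('blue', 'key', 'rabbit', 'warm') = 4
TTR = 4/8
Simplify: divide both by 4 -> 1/2
TTR = 1/2

1/2


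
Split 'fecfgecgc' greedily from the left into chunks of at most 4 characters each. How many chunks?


'fecfgecgc' has 9 characters.
Chunking with max size 4:
  Chunk 1: 'fecf' (positions 0-3)
  Chunk 2: 'gecg' (positions 4-7)
  Chunk 3: 'c' (positions 8-8)
Total chunks: ceil(9 / 4) = 3

3


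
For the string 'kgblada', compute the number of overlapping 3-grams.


String 'kgblada' has length L = 7.
Number of overlapping n-grams = L - n + 1
Substituting: 7 - 3 + 1 = 5

5


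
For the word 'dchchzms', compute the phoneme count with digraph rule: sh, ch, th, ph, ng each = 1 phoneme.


Parsing 'dchchzms' greedily, digraphs first:
  'd' -> consonant phoneme (phonemes so far: 1)
  'ch' -> digraph (1 consonant phoneme) (phonemes so far: 2)
  'ch' -> digraph (1 consonant phoneme) (phonemes so far: 3)
  'z' -> consonant phoneme (phonemes so far: 4)
  'm' -> consonant phoneme (phonemes so far: 5)
  's' -> consonant phoneme (phonemes so far: 6)
Total phonemes: 6

6


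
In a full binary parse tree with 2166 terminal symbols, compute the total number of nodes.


Leaf nodes (terminals): 2166
Internal nodes = n - 1 = 2166 - 1 = 2165
Total = leaves + internal = 2166 + 2165 = 4331

4331


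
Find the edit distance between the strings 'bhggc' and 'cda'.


Building DP table for s1='bhggc' (len 5) and s2='cda' (len 3):
       c  d  a
    0  1  2  3
  b 1  1  2  3
  h 2  2  2  3
  g 3  3  3  3
  g 4  4  4  4
  c 5  4  5  5
Edit distance = dp[5][3] = 5

5


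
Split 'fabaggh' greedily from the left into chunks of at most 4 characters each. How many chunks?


'fabaggh' has 7 characters.
Chunking with max size 4:
  Chunk 1: 'faba' (positions 0-3)
  Chunk 2: 'ggh' (positions 4-6)
Total chunks: ceil(7 / 4) = 2

2


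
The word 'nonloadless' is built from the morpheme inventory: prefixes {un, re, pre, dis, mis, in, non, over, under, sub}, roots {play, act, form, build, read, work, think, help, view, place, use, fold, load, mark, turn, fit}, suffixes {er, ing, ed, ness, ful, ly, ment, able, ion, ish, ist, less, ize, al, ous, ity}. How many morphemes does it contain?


Segmenting 'nonloadless' against the inventory:
  'non' -> prefix (morpheme 1)
  'load' -> root (morpheme 2)
  'less' -> suffix (morpheme 3)
Total morphemes: 3

3


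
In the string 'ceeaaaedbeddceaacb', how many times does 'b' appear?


Scanning 'ceeaaaedbeddceaacb' for 'b':
  Position 8: 'b' -> MATCH (count: 1)
  Position 17: 'b' -> MATCH (count: 2)
Total occurrences of 'b': 2

2


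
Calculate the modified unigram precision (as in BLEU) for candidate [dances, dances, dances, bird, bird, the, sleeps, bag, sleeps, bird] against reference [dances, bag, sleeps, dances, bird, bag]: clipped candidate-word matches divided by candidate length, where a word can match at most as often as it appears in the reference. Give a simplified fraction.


Reference word counts: {'bag': 2, 'bird': 1, 'dances': 2, 'sleeps': 1}
Checking each candidate word (with clipping):
  'dances' -> in reference (ref count 2, used 1/2) -> match (matches: 1)
  'dances' -> in reference (ref count 2, used 2/2) -> match (matches: 2)
  'dances' -> ref count 2 already used up (2/2) -> clipped, no match (matches: 2)
  'bird' -> in reference (ref count 1, used 1/1) -> match (matches: 3)
  'bird' -> ref count 1 already used up (1/1) -> clipped, no match (matches: 3)
  'the' -> not in reference -> no match (matches: 3)
  'sleeps' -> in reference (ref count 1, used 1/1) -> match (matches: 4)
  'bag' -> in reference (ref count 2, used 1/2) -> match (matches: 5)
  'sleeps' -> ref count 1 already used up (1/1) -> clipped, no match (matches: 5)
  'bird' -> ref count 1 already used up (1/1) -> clipped, no match (matches: 5)
Clipped matches: 5, Candidate length: 10
Precision = 5/10 = 1/2

1/2


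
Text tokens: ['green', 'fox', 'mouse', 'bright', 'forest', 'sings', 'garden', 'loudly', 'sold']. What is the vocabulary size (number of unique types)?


Listing all tokens and tracking unique types:
  Token 1: 'green' -> NEW (unique so far: 1)
  Token 2: 'fox' -> NEW (unique so far: 2)
  Token 3: 'mouse' -> NEW (unique so far: 3)
  Token 4: 'bright' -> NEW (unique so far: 4)
  Token 5: 'forest' -> NEW (unique so far: 5)
  Token 6: 'sings' -> NEW (unique so far: 6)
  Token 7: 'garden' -> NEW (unique so far: 7)
  Token 8: 'loudly' -> NEW (unique so far: 8)
  Token 9: 'sold' -> NEW (unique so far: 9)
Unique types: ('bright', 'forest', 'fox', 'garden', 'green', 'loudly', 'mouse', 'sings', 'sold')
Vocabulary size: 9

9


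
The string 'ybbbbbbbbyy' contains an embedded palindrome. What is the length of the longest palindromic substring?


Scanning 'ybbbbbbbbyy' for palindromic substrings.
Substring at positions 0-9: 'ybbbbbbbby'.
Check: reverse('ybbbbbbbby') = 'ybbbbbbbby' -> palindrome confirmed.
Neighbouring characters ('-' / 'y') break symmetry, so it cannot extend further.
No longer palindromic substring exists; longest length = 10

10


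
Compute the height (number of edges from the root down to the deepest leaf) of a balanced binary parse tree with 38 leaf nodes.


In a balanced binary tree with n leaves the deepest leaf is ceil(log2(n)) edges below the root.
log2(38) = 5.2479
ceil(5.2479) = 6
height (edges) = 6

6
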